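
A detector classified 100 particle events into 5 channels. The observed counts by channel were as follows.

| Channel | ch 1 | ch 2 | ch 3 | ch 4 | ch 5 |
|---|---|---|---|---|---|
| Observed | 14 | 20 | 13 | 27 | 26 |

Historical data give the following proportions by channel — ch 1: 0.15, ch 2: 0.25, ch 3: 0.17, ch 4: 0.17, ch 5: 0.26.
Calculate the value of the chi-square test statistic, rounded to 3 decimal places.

Expected counts E_i = n·p_i: 100×0.15 = 15, 100×0.25 = 25, 100×0.17 = 17, 100×0.17 = 17, 100×0.26 = 26.
ch 1: (14 − 15)²/15 = 1/15 = 0.0667
ch 2: (20 − 25)²/25 = 25/25 = 1.0000
ch 3: (13 − 17)²/17 = 16/17 = 0.9412
ch 4: (27 − 17)²/17 = 100/17 = 5.8824
ch 5: (26 − 26)²/26 = 0/26 = 0.0000
Sum = 7.890

7.890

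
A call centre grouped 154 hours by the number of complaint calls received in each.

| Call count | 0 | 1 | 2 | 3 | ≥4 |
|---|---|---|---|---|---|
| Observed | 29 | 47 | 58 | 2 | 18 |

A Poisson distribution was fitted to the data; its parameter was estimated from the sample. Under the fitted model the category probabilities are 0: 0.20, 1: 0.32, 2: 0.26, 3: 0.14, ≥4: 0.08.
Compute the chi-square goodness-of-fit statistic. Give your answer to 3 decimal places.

Expected counts E_i = n·p_i: 154×0.20 = 30.8, 154×0.32 = 49.28, 154×0.26 = 40.04, 154×0.14 = 21.56, 154×0.08 = 12.32.
0: (29 − 30.8)²/30.8 = 3.24/30.8 = 0.1052
1: (47 − 49.28)²/49.28 = 5.1984/49.28 = 0.1055
2: (58 − 40.04)²/40.04 = 322.5616/40.04 = 8.0560
3: (2 − 21.56)²/21.56 = 382.5936/21.56 = 17.7455
≥4: (18 − 12.32)²/12.32 = 32.2624/12.32 = 2.6187
Sum = 28.631

28.631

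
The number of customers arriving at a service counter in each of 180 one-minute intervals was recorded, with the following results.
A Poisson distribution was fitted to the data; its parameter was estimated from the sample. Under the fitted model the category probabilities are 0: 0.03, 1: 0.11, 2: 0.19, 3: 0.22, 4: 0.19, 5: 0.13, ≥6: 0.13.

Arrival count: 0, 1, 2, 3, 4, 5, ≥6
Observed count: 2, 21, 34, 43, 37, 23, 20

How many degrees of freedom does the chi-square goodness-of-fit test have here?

5

There are k = 7 categories and 1 parameter estimated from the data, so df = 7 − 1 − 1 = 5.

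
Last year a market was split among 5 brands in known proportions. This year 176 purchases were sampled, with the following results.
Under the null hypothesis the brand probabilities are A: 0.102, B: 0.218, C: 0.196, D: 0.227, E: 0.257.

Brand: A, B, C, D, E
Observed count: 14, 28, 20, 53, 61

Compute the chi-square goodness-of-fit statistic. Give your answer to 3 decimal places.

19.521

Expected counts E_i = n·p_i: 176×0.102 = 17.952, 176×0.218 = 38.368, 176×0.196 = 34.496, 176×0.227 = 39.952, 176×0.257 = 45.232.
cat         O        E   (O−E)²/E
A          14   17.952     0.8700
B          28   38.368     2.8017
C          20   34.496     6.0915
D          53   39.952     4.2614
E          61   45.232     5.4968
Sum = 19.521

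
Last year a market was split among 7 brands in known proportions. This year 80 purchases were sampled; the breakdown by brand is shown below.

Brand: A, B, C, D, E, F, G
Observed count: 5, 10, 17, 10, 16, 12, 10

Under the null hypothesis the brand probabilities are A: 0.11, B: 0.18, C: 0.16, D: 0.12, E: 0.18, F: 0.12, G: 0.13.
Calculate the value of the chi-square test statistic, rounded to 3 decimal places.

5.173

Expected counts E_i = n·p_i: 80×0.11 = 8.8, 80×0.18 = 14.4, 80×0.16 = 12.8, 80×0.12 = 9.6, 80×0.18 = 14.4, 80×0.12 = 9.6, 80×0.13 = 10.4.
A: (5 − 8.8)²/8.8 = 14.44/8.8 = 1.6409
B: (10 − 14.4)²/14.4 = 19.36/14.4 = 1.3444
C: (17 − 12.8)²/12.8 = 17.64/12.8 = 1.3781
D: (10 − 9.6)²/9.6 = 0.16/9.6 = 0.0167
E: (16 − 14.4)²/14.4 = 2.56/14.4 = 0.1778
F: (12 − 9.6)²/9.6 = 5.76/9.6 = 0.6000
G: (10 − 10.4)²/10.4 = 0.16/10.4 = 0.0154
Sum = 5.173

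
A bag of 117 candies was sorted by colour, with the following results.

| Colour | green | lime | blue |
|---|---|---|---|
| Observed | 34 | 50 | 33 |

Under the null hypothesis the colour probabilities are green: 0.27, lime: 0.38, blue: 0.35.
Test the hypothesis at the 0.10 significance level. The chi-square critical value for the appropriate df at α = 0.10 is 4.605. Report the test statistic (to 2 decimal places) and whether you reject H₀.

2.42; do not reject

Expected counts E_i = n·p_i: 117×0.27 = 31.59, 117×0.38 = 44.46, 117×0.35 = 40.95.
cat         O        E   (O−E)²/E
green      34    31.59      0.184
lime       50    44.46      0.690
blue       33    40.95      1.543
Sum = 2.42
df = 2. Since 2.42 < 4.605, we do not reject H₀.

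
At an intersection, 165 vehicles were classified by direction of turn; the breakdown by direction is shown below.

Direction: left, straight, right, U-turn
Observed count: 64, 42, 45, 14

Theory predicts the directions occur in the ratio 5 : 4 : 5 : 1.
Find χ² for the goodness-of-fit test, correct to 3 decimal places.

4.200

Ratio total = 15. Expected counts: 165×5/15 = 55, 165×4/15 = 44, 165×5/15 = 55, 165×1/15 = 11.
χ² = (64−55)²/55 + (42−44)²/44 + (45−55)²/55 + (14−11)²/11
   = 1.4727 + 0.0909 + 1.8182 + 0.8182
Sum = 4.200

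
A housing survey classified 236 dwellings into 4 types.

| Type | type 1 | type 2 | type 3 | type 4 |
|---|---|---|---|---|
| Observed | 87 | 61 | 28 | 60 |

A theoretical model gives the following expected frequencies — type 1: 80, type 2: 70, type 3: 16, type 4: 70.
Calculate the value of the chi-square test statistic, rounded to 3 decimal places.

12.198

type 1: (87 − 80)²/80 = 49/80 = 0.6125
type 2: (61 − 70)²/70 = 81/70 = 1.1571
type 3: (28 − 16)²/16 = 144/16 = 9.0000
type 4: (60 − 70)²/70 = 100/70 = 1.4286
Sum = 12.198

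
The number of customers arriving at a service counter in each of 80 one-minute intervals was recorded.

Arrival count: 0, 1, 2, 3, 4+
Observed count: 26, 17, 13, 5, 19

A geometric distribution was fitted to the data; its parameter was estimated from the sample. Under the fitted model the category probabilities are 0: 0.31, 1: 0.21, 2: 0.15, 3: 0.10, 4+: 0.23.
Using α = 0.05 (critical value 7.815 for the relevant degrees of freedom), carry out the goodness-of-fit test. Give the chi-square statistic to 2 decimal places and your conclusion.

Expected counts E_i = n·p_i: 80×0.31 = 24.8, 80×0.21 = 16.8, 80×0.15 = 12, 80×0.10 = 8, 80×0.23 = 18.4.
cat         O        E   (O−E)²/E
0          26     24.8      0.058
1          17     16.8      0.002
2          13       12      0.083
3           5        8      1.125
4+         19     18.4      0.020
Sum = 1.29
df = 3. Since 1.29 < 7.815, we do not reject H₀.

1.29; do not reject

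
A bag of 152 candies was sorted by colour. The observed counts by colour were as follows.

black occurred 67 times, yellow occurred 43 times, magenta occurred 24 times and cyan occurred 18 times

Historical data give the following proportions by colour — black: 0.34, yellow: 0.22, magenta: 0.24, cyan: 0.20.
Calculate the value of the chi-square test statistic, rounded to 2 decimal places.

Expected counts E_i = n·p_i: 152×0.34 = 51.68, 152×0.22 = 33.44, 152×0.24 = 36.48, 152×0.20 = 30.4.
black: (67 − 51.68)²/51.68 = 234.7024/51.68 = 4.541
yellow: (43 − 33.44)²/33.44 = 91.3936/33.44 = 2.733
magenta: (24 − 36.48)²/36.48 = 155.7504/36.48 = 4.269
cyan: (18 − 30.4)²/30.4 = 153.76/30.4 = 5.058
Sum = 16.60

16.60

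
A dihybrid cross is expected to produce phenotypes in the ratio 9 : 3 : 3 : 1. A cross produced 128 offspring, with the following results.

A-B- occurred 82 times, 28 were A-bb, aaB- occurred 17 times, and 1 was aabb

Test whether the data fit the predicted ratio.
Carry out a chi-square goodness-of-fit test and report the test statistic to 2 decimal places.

10.22

Ratio total = 16. Expected counts: 128×9/16 = 72, 128×3/16 = 24, 128×3/16 = 24, 128×1/16 = 8.
χ² = (82−72)²/72 + (28−24)²/24 + (17−24)²/24 + (1−8)²/8
   = 1.389 + 0.667 + 2.042 + 6.125
Sum = 10.22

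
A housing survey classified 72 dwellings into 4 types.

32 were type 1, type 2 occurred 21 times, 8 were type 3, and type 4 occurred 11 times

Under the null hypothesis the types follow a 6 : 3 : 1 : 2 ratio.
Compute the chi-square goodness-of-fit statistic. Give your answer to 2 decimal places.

1.69

Ratio total = 12. Expected counts: 72×6/12 = 36, 72×3/12 = 18, 72×1/12 = 6, 72×2/12 = 12.
χ² = (32−36)²/36 + (21−18)²/18 + (8−6)²/6 + (11−12)²/12
   = 0.444 + 0.500 + 0.667 + 0.083
Sum = 1.69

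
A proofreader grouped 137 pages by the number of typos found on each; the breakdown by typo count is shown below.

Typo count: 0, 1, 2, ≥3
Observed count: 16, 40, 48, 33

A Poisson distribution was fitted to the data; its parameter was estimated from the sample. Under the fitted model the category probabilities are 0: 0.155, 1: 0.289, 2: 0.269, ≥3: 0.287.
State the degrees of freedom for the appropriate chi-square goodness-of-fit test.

There are k = 4 categories and 1 parameter estimated from the data, so df = 4 − 1 − 1 = 2.

2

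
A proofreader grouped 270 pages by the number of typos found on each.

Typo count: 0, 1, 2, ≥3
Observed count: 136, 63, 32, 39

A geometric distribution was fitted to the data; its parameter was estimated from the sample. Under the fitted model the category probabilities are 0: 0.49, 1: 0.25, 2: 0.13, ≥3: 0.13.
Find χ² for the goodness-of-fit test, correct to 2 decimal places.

Expected counts E_i = n·p_i: 270×0.49 = 132.3, 270×0.25 = 67.5, 270×0.13 = 35.1, 270×0.13 = 35.1.
0: (136 − 132.3)²/132.3 = 13.69/132.3 = 0.103
1: (63 − 67.5)²/67.5 = 20.25/67.5 = 0.300
2: (32 − 35.1)²/35.1 = 9.61/35.1 = 0.274
≥3: (39 − 35.1)²/35.1 = 15.21/35.1 = 0.433
Sum = 1.11

1.11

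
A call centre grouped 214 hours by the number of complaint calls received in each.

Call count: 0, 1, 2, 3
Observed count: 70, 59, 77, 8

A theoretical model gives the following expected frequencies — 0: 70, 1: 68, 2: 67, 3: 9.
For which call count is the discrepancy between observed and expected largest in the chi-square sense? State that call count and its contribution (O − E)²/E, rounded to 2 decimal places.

cat         O        E   (O−E)²/E
0          70       70      0.000
1          59       68      1.191
2          77       67      1.493
3           8        9      0.111
The largest term is for 2: 1.49.

2, 1.49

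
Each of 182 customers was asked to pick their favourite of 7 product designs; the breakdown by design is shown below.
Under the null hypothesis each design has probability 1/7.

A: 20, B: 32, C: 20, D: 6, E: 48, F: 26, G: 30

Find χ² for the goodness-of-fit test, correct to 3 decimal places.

38.769

Under H₀ each category has probability 1/7, so each expected count is 182/7 = 26.
cat         O        E   (O−E)²/E
A          20       26     1.3846
B          32       26     1.3846
C          20       26     1.3846
D           6       26    15.3846
E          48       26    18.6154
F          26       26     0.0000
G          30       26     0.6154
Sum = 38.769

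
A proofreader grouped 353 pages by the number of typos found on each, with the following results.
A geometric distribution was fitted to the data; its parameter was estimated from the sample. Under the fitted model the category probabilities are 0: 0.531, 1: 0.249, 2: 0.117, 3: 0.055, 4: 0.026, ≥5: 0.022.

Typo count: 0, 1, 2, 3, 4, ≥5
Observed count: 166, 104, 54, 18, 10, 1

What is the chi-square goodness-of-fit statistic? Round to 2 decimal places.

15.38

Expected counts E_i = n·p_i: 353×0.531 = 187.443, 353×0.249 = 87.897, 353×0.117 = 41.301, 353×0.055 = 19.415, 353×0.026 = 9.178, 353×0.022 = 7.766.
cat         O        E   (O−E)²/E
0         166  187.443      2.453
1         104   87.897      2.950
2          54   41.301      3.905
3          18   19.415      0.103
4          10    9.178      0.074
≥5          1    7.766      5.895
Sum = 15.38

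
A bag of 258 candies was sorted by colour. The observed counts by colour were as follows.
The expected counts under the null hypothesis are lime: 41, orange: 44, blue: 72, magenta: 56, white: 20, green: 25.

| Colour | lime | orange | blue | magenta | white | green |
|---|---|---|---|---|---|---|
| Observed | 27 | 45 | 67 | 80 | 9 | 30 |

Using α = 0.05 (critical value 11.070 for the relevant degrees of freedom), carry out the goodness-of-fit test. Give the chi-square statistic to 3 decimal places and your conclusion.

22.486; reject

cat          O        E   (O−E)²/E
lime        27       41     4.7805
orange      45       44     0.0227
blue        67       72     0.3472
magenta     80       56    10.2857
white        9       20     6.0500
green       30       25     1.0000
Sum = 22.486
df = 5. Since 22.486 > 11.070, we reject H₀.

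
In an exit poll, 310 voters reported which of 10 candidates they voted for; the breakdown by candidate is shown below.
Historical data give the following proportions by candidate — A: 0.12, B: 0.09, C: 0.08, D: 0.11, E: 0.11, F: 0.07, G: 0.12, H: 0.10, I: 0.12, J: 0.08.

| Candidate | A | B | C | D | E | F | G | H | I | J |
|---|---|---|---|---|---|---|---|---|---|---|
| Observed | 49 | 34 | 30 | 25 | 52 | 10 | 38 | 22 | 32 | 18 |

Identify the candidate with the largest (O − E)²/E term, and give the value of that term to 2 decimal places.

Expected counts E_i = n·p_i: 310×0.12 = 37.2, 310×0.09 = 27.9, 310×0.08 = 24.8, 310×0.11 = 34.1, 310×0.11 = 34.1, 310×0.07 = 21.7, 310×0.12 = 37.2, 310×0.10 = 31, 310×0.12 = 37.2, 310×0.08 = 24.8.
cat         O        E   (O−E)²/E
A          49     37.2      3.743
B          34     27.9      1.334
C          30     24.8      1.090
D          25     34.1      2.428
E          52     34.1      9.396
F          10     21.7      6.308
G          38     37.2      0.017
H          22       31      2.613
I          32     37.2      0.727
J          18     24.8      1.865
The largest term is for E: 9.40.

E, 9.40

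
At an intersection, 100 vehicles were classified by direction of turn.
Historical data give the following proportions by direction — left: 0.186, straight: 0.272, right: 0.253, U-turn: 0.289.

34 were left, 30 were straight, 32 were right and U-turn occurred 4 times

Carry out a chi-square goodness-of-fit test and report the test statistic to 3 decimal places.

Expected counts E_i = n·p_i: 100×0.186 = 18.6, 100×0.272 = 27.2, 100×0.253 = 25.3, 100×0.289 = 28.9.
left: (34 − 18.6)²/18.6 = 237.16/18.6 = 12.7505
straight: (30 − 27.2)²/27.2 = 7.84/27.2 = 0.2882
right: (32 − 25.3)²/25.3 = 44.89/25.3 = 1.7743
U-turn: (4 − 28.9)²/28.9 = 620.01/28.9 = 21.4536
Sum = 36.267

36.267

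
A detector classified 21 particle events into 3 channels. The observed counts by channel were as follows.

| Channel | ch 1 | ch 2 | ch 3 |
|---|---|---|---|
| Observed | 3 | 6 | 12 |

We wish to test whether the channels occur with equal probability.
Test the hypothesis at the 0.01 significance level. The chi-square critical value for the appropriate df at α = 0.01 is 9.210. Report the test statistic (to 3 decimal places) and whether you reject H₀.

Under H₀ each category has probability 1/3, so each expected count is 21/3 = 7.
χ² = (3−7)²/7 + (6−7)²/7 + (12−7)²/7
   = 2.2857 + 0.1429 + 3.5714
Sum = 6.000
df = 2. Since 6.000 < 9.210, we do not reject H₀.

6.000; do not reject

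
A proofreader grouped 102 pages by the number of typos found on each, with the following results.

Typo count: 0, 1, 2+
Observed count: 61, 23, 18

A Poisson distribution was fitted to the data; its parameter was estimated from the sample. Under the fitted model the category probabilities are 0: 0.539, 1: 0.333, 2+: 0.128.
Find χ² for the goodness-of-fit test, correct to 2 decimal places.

Expected counts E_i = n·p_i: 102×0.539 = 54.978, 102×0.333 = 33.966, 102×0.128 = 13.056.
0: (61 − 54.978)²/54.978 = 36.264484/54.978 = 0.660
1: (23 − 33.966)²/33.966 = 120.253156/33.966 = 3.540
2+: (18 − 13.056)²/13.056 = 24.443136/13.056 = 1.872
Sum = 6.07

6.07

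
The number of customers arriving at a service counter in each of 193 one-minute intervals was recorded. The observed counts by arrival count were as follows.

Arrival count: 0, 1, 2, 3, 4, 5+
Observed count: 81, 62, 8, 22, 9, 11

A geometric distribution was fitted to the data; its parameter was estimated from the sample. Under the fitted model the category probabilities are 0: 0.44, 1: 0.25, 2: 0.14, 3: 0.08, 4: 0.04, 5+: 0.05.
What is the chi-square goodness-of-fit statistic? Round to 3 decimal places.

20.676

Expected counts E_i = n·p_i: 193×0.44 = 84.92, 193×0.25 = 48.25, 193×0.14 = 27.02, 193×0.08 = 15.44, 193×0.04 = 7.72, 193×0.05 = 9.65.
cat         O        E   (O−E)²/E
0          81    84.92     0.1810
1          62    48.25     3.9184
2           8    27.02    13.3886
3          22    15.44     2.7872
4           9     7.72     0.2122
5+         11     9.65     0.1889
Sum = 20.676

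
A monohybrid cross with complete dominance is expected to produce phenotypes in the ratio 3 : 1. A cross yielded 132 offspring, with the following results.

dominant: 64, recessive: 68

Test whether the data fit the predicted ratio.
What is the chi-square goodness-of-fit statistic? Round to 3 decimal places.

49.495

Ratio total = 4. Expected counts: 132×3/4 = 99, 132×1/4 = 33.
cat            O        E   (O−E)²/E
dominant      64       99    12.3737
recessive     68       33    37.1212
Sum = 49.495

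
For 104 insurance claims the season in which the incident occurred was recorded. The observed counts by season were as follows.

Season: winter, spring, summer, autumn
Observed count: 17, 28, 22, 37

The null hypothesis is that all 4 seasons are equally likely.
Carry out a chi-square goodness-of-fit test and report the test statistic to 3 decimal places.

8.538

Expected count for each of the 4 categories: 104/4 = 26.
χ² = (17−26)²/26 + (28−26)²/26 + (22−26)²/26 + (37−26)²/26
   = 3.1154 + 0.1538 + 0.6154 + 4.6538
Sum = 8.538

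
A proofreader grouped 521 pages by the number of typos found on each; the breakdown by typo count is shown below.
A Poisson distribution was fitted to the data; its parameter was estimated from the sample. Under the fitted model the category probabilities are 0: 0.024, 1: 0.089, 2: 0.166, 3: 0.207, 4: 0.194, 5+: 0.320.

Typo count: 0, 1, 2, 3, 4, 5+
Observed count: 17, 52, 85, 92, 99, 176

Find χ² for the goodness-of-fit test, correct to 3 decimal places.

5.214

Expected counts E_i = n·p_i: 521×0.024 = 12.504, 521×0.089 = 46.369, 521×0.166 = 86.486, 521×0.207 = 107.847, 521×0.194 = 101.074, 521×0.320 = 166.72.
0: (17 − 12.504)²/12.504 = 20.214016/12.504 = 1.6166
1: (52 − 46.369)²/46.369 = 31.708161/46.369 = 0.6838
2: (85 − 86.486)²/86.486 = 2.208196/86.486 = 0.0255
3: (92 − 107.847)²/107.847 = 251.127409/107.847 = 2.3286
4: (99 − 101.074)²/101.074 = 4.301476/101.074 = 0.0426
5+: (176 − 166.72)²/166.72 = 86.1184/166.72 = 0.5165
Sum = 5.214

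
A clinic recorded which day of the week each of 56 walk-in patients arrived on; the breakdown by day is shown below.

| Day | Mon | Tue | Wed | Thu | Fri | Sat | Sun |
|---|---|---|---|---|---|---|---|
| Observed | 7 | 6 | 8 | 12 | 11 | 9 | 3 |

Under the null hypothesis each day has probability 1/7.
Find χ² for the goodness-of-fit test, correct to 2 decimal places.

7.00

Expected count for each of the 7 categories: 56/7 = 8.
cat         O        E   (O−E)²/E
Mon         7        8      0.125
Tue         6        8      0.500
Wed         8        8      0.000
Thu        12        8      2.000
Fri        11        8      1.125
Sat         9        8      0.125
Sun         3        8      3.125
Sum = 7.00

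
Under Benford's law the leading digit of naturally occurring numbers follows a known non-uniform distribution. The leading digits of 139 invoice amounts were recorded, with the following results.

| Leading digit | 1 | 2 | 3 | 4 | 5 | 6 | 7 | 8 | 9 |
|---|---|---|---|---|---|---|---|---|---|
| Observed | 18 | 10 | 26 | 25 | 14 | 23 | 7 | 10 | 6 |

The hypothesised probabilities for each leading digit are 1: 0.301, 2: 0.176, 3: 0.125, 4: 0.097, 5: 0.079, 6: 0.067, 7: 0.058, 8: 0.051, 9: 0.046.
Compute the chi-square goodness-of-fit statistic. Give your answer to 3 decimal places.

58.559

Expected counts E_i = n·p_i: 139×0.301 = 41.839, 139×0.176 = 24.464, 139×0.125 = 17.375, 139×0.097 = 13.483, 139×0.079 = 10.981, 139×0.067 = 9.313, 139×0.058 = 8.062, 139×0.051 = 7.089, 139×0.046 = 6.394.
χ² = (18−41.839)²/41.839 + (10−24.464)²/24.464 + (26−17.375)²/17.375 + (25−13.483)²/13.483 + (14−10.981)²/10.981 + (23−9.313)²/9.313 + (7−8.062)²/8.062 + (10−7.089)²/7.089 + (6−6.394)²/6.394
   = 13.5830 + 8.5516 + 4.2815 + 9.8377 + 0.8300 + 20.1153 + 0.1399 + 1.1954 + 0.0243
Sum = 58.559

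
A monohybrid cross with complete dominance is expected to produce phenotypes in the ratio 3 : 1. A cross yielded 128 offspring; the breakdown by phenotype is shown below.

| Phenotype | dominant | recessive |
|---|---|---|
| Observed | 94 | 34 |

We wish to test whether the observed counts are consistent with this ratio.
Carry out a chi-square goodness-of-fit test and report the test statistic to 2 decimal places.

Ratio total = 4. Expected counts: 128×3/4 = 96, 128×1/4 = 32.
dominant: (94 − 96)²/96 = 4/96 = 0.042
recessive: (34 − 32)²/32 = 4/32 = 0.125
Sum = 0.17

0.17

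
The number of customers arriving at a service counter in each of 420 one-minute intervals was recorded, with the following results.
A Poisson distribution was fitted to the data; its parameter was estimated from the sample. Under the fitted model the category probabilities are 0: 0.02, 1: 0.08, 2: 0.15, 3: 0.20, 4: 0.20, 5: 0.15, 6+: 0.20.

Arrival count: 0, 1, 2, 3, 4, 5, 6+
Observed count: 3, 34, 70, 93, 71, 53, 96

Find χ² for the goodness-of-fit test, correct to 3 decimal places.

10.532

Expected counts E_i = n·p_i: 420×0.02 = 8.4, 420×0.08 = 33.6, 420×0.15 = 63, 420×0.20 = 84, 420×0.20 = 84, 420×0.15 = 63, 420×0.20 = 84.
0: (3 − 8.4)²/8.4 = 29.16/8.4 = 3.4714
1: (34 − 33.6)²/33.6 = 0.16/33.6 = 0.0048
2: (70 − 63)²/63 = 49/63 = 0.7778
3: (93 − 84)²/84 = 81/84 = 0.9643
4: (71 − 84)²/84 = 169/84 = 2.0119
5: (53 − 63)²/63 = 100/63 = 1.5873
6+: (96 − 84)²/84 = 144/84 = 1.7143
Sum = 10.532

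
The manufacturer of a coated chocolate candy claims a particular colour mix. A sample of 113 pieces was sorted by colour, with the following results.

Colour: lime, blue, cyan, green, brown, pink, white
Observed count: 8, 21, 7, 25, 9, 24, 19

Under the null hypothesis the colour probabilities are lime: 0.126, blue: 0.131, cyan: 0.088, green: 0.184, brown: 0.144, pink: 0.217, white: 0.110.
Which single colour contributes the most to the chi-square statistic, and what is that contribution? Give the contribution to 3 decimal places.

Expected counts E_i = n·p_i: 113×0.126 = 14.238, 113×0.131 = 14.803, 113×0.088 = 9.944, 113×0.184 = 20.792, 113×0.144 = 16.272, 113×0.217 = 24.521, 113×0.110 = 12.43.
χ² = (8−14.238)²/14.238 + (21−14.803)²/14.803 + (7−9.944)²/9.944 + (25−20.792)²/20.792 + (9−16.272)²/16.272 + (24−24.521)²/24.521 + (19−12.43)²/12.43
   = 2.7330 + 2.5943 + 0.8716 + 0.8516 + 3.2499 + 0.0111 + 3.4726
The largest term is for white: 3.473.

white, 3.473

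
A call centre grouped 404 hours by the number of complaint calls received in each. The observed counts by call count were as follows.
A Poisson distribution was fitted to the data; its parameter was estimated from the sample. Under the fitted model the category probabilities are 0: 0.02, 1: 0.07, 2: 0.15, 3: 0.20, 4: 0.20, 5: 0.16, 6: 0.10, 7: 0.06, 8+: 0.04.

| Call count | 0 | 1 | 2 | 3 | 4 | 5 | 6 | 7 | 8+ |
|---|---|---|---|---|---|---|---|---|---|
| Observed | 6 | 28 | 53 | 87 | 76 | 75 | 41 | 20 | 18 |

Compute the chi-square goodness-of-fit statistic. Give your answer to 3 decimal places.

4.873

Expected counts E_i = n·p_i: 404×0.02 = 8.08, 404×0.07 = 28.28, 404×0.15 = 60.6, 404×0.20 = 80.8, 404×0.20 = 80.8, 404×0.16 = 64.64, 404×0.10 = 40.4, 404×0.06 = 24.24, 404×0.04 = 16.16.
0: (6 − 8.08)²/8.08 = 4.3264/8.08 = 0.5354
1: (28 − 28.28)²/28.28 = 0.0784/28.28 = 0.0028
2: (53 − 60.6)²/60.6 = 57.76/60.6 = 0.9531
3: (87 − 80.8)²/80.8 = 38.44/80.8 = 0.4757
4: (76 − 80.8)²/80.8 = 23.04/80.8 = 0.2851
5: (75 − 64.64)²/64.64 = 107.3296/64.64 = 1.6604
6: (41 − 40.4)²/40.4 = 0.36/40.4 = 0.0089
7: (20 − 24.24)²/24.24 = 17.9776/24.24 = 0.7417
8+: (18 − 16.16)²/16.16 = 3.3856/16.16 = 0.2095
Sum = 4.873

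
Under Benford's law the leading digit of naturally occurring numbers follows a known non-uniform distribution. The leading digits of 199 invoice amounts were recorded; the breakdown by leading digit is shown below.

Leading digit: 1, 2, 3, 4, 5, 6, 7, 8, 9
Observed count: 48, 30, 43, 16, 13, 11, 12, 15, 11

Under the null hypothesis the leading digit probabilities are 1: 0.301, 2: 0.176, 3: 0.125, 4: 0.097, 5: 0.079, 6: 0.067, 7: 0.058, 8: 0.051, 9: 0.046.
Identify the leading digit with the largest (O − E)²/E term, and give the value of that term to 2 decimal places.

3, 13.21

Expected counts E_i = n·p_i: 199×0.301 = 59.899, 199×0.176 = 35.024, 199×0.125 = 24.875, 199×0.097 = 19.303, 199×0.079 = 15.721, 199×0.067 = 13.333, 199×0.058 = 11.542, 199×0.051 = 10.149, 199×0.046 = 9.154.
1: (48 − 59.899)²/59.899 = 141.586201/59.899 = 2.364
2: (30 − 35.024)²/35.024 = 25.240576/35.024 = 0.721
3: (43 − 24.875)²/24.875 = 328.515625/24.875 = 13.207
4: (16 − 19.303)²/19.303 = 10.909809/19.303 = 0.565
5: (13 − 15.721)²/15.721 = 7.403841/15.721 = 0.471
6: (11 − 13.333)²/13.333 = 5.442889/13.333 = 0.408
7: (12 − 11.542)²/11.542 = 0.209764/11.542 = 0.018
8: (15 − 10.149)²/10.149 = 23.532201/10.149 = 2.319
9: (11 − 9.154)²/9.154 = 3.407716/9.154 = 0.372
The largest term is for 3: 13.21.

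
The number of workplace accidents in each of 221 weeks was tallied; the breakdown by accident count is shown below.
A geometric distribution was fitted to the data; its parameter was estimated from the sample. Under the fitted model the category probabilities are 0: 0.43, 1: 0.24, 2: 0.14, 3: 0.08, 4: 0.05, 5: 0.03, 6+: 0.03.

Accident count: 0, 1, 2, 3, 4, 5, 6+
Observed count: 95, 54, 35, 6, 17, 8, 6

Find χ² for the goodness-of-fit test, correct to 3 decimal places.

Expected counts E_i = n·p_i: 221×0.43 = 95.03, 221×0.24 = 53.04, 221×0.14 = 30.94, 221×0.08 = 17.68, 221×0.05 = 11.05, 221×0.03 = 6.63, 221×0.03 = 6.63.
χ² = (95−95.03)²/95.03 + (54−53.04)²/53.04 + (35−30.94)²/30.94 + (6−17.68)²/17.68 + (17−11.05)²/11.05 + (8−6.63)²/6.63 + (6−6.63)²/6.63
   = 0.0000 + 0.0174 + 0.5328 + 7.7162 + 3.2038 + 0.2831 + 0.0599
Sum = 11.813

11.813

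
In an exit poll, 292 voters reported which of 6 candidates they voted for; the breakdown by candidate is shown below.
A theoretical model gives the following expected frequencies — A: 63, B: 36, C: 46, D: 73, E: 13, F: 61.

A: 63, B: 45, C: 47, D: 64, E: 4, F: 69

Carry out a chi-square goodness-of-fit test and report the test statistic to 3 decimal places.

χ² = (63−63)²/63 + (45−36)²/36 + (47−46)²/46 + (64−73)²/73 + (4−13)²/13 + (69−61)²/61
   = 0.0000 + 2.2500 + 0.0217 + 1.1096 + 6.2308 + 1.0492
Sum = 10.661

10.661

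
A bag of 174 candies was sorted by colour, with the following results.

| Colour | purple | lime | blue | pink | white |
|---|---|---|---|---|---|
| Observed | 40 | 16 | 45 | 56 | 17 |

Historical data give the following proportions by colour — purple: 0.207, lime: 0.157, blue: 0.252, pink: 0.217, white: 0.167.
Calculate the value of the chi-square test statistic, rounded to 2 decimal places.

Expected counts E_i = n·p_i: 174×0.207 = 36.018, 174×0.157 = 27.318, 174×0.252 = 43.848, 174×0.217 = 37.758, 174×0.167 = 29.058.
χ² = (40−36.018)²/36.018 + (16−27.318)²/27.318 + (45−43.848)²/43.848 + (56−37.758)²/37.758 + (17−29.058)²/29.058
   = 0.440 + 4.689 + 0.030 + 8.813 + 5.004
Sum = 18.98

18.98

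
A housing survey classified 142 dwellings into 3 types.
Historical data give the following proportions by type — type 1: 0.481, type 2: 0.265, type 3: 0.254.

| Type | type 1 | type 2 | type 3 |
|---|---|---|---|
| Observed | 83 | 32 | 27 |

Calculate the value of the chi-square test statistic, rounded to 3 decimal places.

6.285

Expected counts E_i = n·p_i: 142×0.481 = 68.302, 142×0.265 = 37.63, 142×0.254 = 36.068.
χ² = (83−68.302)²/68.302 + (32−37.63)²/37.63 + (27−36.068)²/36.068
   = 3.1629 + 0.8423 + 2.2798
Sum = 6.285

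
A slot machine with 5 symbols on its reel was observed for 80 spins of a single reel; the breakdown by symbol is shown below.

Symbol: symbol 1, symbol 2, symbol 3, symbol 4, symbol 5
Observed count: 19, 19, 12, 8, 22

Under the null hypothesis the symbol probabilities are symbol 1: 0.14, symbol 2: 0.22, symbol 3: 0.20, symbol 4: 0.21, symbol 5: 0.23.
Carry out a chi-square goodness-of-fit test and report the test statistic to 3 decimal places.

11.857

Expected counts E_i = n·p_i: 80×0.14 = 11.2, 80×0.22 = 17.6, 80×0.20 = 16, 80×0.21 = 16.8, 80×0.23 = 18.4.
χ² = (19−11.2)²/11.2 + (19−17.6)²/17.6 + (12−16)²/16 + (8−16.8)²/16.8 + (22−18.4)²/18.4
   = 5.4321 + 0.1114 + 1.0000 + 4.6095 + 0.7043
Sum = 11.857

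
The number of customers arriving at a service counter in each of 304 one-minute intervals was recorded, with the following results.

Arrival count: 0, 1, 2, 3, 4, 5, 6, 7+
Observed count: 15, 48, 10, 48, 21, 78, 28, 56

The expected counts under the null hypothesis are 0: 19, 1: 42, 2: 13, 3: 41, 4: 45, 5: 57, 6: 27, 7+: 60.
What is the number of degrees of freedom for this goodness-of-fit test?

7

There are k = 8 categories and no parameters were estimated from the data, so df = 8 − 1 = 7.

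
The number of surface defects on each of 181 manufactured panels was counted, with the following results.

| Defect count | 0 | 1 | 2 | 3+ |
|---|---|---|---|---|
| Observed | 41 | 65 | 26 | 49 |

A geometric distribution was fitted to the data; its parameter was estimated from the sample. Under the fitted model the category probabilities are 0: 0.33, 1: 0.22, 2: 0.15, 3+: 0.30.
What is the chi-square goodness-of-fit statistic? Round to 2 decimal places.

22.36

Expected counts E_i = n·p_i: 181×0.33 = 59.73, 181×0.22 = 39.82, 181×0.15 = 27.15, 181×0.30 = 54.3.
cat         O        E   (O−E)²/E
0          41    59.73      5.873
1          65    39.82     15.922
2          26    27.15      0.049
3+         49     54.3      0.517
Sum = 22.36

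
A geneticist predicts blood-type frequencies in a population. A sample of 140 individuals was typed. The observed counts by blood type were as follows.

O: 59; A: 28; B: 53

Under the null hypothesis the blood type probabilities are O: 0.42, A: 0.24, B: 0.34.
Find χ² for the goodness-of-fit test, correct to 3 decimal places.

Expected counts E_i = n·p_i: 140×0.42 = 58.8, 140×0.24 = 33.6, 140×0.34 = 47.6.
χ² = (59−58.8)²/58.8 + (28−33.6)²/33.6 + (53−47.6)²/47.6
   = 0.0007 + 0.9333 + 0.6126
Sum = 1.547

1.547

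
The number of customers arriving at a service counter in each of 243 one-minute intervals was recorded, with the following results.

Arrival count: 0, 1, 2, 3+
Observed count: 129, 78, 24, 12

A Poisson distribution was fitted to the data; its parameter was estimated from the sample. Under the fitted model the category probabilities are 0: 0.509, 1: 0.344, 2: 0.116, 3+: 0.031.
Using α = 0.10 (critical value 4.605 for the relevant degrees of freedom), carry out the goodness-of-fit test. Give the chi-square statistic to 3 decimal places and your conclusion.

3.873; do not reject

Expected counts E_i = n·p_i: 243×0.509 = 123.687, 243×0.344 = 83.592, 243×0.116 = 28.188, 243×0.031 = 7.533.
0: (129 − 123.687)²/123.687 = 28.227969/123.687 = 0.2282
1: (78 − 83.592)²/83.592 = 31.270464/83.592 = 0.3741
2: (24 − 28.188)²/28.188 = 17.539344/28.188 = 0.6222
3+: (12 − 7.533)²/7.533 = 19.954089/7.533 = 2.6489
Sum = 3.873
df = 2. Since 3.873 < 4.605, we do not reject H₀.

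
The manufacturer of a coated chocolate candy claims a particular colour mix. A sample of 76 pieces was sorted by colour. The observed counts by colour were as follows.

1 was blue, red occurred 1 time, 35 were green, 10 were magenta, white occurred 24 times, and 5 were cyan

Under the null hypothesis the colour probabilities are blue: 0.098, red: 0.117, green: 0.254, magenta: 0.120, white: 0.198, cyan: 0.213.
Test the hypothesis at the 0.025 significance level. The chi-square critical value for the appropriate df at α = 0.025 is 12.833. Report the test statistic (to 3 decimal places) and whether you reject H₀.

38.492; reject

Expected counts E_i = n·p_i: 76×0.098 = 7.448, 76×0.117 = 8.892, 76×0.254 = 19.304, 76×0.120 = 9.12, 76×0.198 = 15.048, 76×0.213 = 16.188.
blue: (1 − 7.448)²/7.448 = 41.576704/7.448 = 5.5823
red: (1 − 8.892)²/8.892 = 62.283664/8.892 = 7.0045
green: (35 − 19.304)²/19.304 = 246.364416/19.304 = 12.7624
magenta: (10 − 9.12)²/9.12 = 0.7744/9.12 = 0.0849
white: (24 − 15.048)²/15.048 = 80.138304/15.048 = 5.3255
cyan: (5 − 16.188)²/16.188 = 125.171344/16.188 = 7.7324
Sum = 38.492
df = 5. Since 38.492 > 12.833, we reject H₀.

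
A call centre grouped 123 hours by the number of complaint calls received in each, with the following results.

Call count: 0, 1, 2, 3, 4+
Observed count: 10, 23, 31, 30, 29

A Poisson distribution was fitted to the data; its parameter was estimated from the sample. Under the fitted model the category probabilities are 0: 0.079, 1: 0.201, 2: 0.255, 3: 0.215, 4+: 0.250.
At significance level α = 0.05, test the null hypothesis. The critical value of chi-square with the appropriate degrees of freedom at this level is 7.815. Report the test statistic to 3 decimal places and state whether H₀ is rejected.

Expected counts E_i = n·p_i: 123×0.079 = 9.717, 123×0.201 = 24.723, 123×0.255 = 31.365, 123×0.215 = 26.445, 123×0.250 = 30.75.
χ² = (10−9.717)²/9.717 + (23−24.723)²/24.723 + (31−31.365)²/31.365 + (30−26.445)²/26.445 + (29−30.75)²/30.75
   = 0.0082 + 0.1201 + 0.0042 + 0.4779 + 0.0996
Sum = 0.710
df = 3. Since 0.710 < 7.815, we do not reject H₀.

0.710; do not reject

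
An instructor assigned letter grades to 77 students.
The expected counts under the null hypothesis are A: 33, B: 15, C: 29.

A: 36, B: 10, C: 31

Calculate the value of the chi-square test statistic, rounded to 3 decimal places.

cat         O        E   (O−E)²/E
A          36       33     0.2727
B          10       15     1.6667
C          31       29     0.1379
Sum = 2.077

2.077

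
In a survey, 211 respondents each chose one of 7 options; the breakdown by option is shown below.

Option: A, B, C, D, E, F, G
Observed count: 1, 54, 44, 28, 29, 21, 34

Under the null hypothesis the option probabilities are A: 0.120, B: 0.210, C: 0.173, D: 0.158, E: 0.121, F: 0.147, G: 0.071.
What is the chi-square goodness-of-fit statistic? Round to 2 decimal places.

Expected counts E_i = n·p_i: 211×0.120 = 25.32, 211×0.210 = 44.31, 211×0.173 = 36.503, 211×0.158 = 33.338, 211×0.121 = 25.531, 211×0.147 = 31.017, 211×0.071 = 14.981.
cat         O        E   (O−E)²/E
A           1    25.32     23.359
B          54    44.31      2.119
C          44   36.503      1.540
D          28   33.338      0.855
E          29   25.531      0.471
F          21   31.017      3.235
G          34   14.981     24.145
Sum = 55.72

55.72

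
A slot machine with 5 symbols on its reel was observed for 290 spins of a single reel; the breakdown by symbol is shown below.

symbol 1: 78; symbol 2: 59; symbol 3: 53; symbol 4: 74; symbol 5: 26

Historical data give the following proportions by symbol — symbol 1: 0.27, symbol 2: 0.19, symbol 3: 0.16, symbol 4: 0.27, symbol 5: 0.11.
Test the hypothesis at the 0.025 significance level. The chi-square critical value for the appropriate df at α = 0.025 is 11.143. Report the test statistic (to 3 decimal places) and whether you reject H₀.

Expected counts E_i = n·p_i: 290×0.27 = 78.3, 290×0.19 = 55.1, 290×0.16 = 46.4, 290×0.27 = 78.3, 290×0.11 = 31.9.
symbol 1: (78 − 78.3)²/78.3 = 0.09/78.3 = 0.0011
symbol 2: (59 − 55.1)²/55.1 = 15.21/55.1 = 0.2760
symbol 3: (53 − 46.4)²/46.4 = 43.56/46.4 = 0.9388
symbol 4: (74 − 78.3)²/78.3 = 18.49/78.3 = 0.2361
symbol 5: (26 − 31.9)²/31.9 = 34.81/31.9 = 1.0912
Sum = 2.543
df = 4. Since 2.543 < 11.143, we do not reject H₀.

2.543; do not reject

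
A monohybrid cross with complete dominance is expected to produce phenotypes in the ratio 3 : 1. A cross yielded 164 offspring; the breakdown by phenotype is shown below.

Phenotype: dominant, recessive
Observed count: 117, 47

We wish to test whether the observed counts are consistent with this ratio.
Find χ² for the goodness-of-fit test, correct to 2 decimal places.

Ratio total = 4. Expected counts: 164×3/4 = 123, 164×1/4 = 41.
cat            O        E   (O−E)²/E
dominant     117      123      0.293
recessive     47       41      0.878
Sum = 1.17

1.17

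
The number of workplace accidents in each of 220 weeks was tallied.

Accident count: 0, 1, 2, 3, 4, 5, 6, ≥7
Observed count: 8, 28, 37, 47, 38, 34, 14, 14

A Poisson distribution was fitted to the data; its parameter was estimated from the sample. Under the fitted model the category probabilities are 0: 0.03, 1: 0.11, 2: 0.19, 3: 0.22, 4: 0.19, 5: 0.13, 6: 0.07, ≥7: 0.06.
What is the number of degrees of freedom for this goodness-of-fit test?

There are k = 8 categories and 1 parameter estimated from the data, so df = 8 − 1 − 1 = 6.

6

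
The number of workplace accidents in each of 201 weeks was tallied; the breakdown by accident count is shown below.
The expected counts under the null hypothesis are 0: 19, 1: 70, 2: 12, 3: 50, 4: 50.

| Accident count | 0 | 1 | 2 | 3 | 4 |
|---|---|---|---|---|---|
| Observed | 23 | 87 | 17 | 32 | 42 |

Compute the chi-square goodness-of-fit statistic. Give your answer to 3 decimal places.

χ² = (23−19)²/19 + (87−70)²/70 + (17−12)²/12 + (32−50)²/50 + (42−50)²/50
   = 0.8421 + 4.1286 + 2.0833 + 6.4800 + 1.2800
Sum = 14.814

14.814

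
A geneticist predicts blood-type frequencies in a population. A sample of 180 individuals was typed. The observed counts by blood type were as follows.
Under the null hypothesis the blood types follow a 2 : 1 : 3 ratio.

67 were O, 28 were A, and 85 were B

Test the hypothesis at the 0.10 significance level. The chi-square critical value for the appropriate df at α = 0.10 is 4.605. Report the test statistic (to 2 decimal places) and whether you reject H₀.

1.23; do not reject

Ratio total = 6. Expected counts: 180×2/6 = 60, 180×1/6 = 30, 180×3/6 = 90.
O: (67 − 60)²/60 = 49/60 = 0.817
A: (28 − 30)²/30 = 4/30 = 0.133
B: (85 − 90)²/90 = 25/90 = 0.278
Sum = 1.23
df = 2. Since 1.23 < 4.605, we do not reject H₀.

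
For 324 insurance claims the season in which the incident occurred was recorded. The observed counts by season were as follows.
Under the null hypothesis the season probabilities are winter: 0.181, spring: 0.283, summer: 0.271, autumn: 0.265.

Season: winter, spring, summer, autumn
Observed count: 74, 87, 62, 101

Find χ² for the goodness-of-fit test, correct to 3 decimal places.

14.514

Expected counts E_i = n·p_i: 324×0.181 = 58.644, 324×0.283 = 91.692, 324×0.271 = 87.804, 324×0.265 = 85.86.
cat         O        E   (O−E)²/E
winter     74   58.644     4.0210
spring     87   91.692     0.2401
summer     62   87.804     7.5833
autumn    101    85.86     2.6697
Sum = 14.514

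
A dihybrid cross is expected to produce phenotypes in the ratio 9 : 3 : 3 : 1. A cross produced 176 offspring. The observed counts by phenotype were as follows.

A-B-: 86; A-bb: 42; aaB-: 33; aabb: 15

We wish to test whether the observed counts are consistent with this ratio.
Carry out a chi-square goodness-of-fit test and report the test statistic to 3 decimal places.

5.616

Ratio total = 16. Expected counts: 176×9/16 = 99, 176×3/16 = 33, 176×3/16 = 33, 176×1/16 = 11.
A-B-: (86 − 99)²/99 = 169/99 = 1.7071
A-bb: (42 − 33)²/33 = 81/33 = 2.4545
aaB-: (33 − 33)²/33 = 0/33 = 0.0000
aabb: (15 − 11)²/11 = 16/11 = 1.4545
Sum = 5.616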